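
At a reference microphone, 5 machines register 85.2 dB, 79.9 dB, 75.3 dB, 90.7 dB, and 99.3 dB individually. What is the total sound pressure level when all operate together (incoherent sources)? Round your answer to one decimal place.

100.1 dB

For uncorrelated sources the intensities add, so convert each level to linear form, sum, and take 10·log₁₀ of the total.
Σ 10^(L/10) = 10^(85.2/10) + 10^(79.9/10) + 10^(75.3/10) + 10^(90.7/10) + 10^(99.3/10) = 1.015e+10.
L_total = 10·log₁₀(1.015e+10) = 100.06 dB.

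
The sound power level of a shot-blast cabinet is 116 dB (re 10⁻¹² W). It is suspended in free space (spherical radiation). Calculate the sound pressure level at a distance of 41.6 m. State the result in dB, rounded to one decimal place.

Free-field spherical radiation: L_p = L_w − 10·log₁₀(4π·r²), r = 41.6 m.
4π·r² = 2.175e+04 m², 10·log₁₀ of that is 43.374 dB.
L_p = 116 − 43.374 = 72.63 dB.

72.6 dB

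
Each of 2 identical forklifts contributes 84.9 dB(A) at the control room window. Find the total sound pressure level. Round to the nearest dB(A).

88 dB(A)

With 2 equal, uncorrelated contributions the intensity is 2× that of one unit, giving a rise of 10·log₁₀ 2.
L_total = 84.9 + 10·log₁₀(2) = 84.9 + 3.010 = 87.91 dB(A).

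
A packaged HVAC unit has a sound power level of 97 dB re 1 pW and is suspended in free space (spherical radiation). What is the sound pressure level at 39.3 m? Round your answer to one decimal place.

Free-field spherical radiation: L_p = L_w − 10·log₁₀(4π·r²), r = 39.3 m.
4π·r² = 1.941e+04 m², 10·log₁₀ of that is 42.880 dB.
L_p = 97 − 42.880 = 54.12 dB.

54.1 dB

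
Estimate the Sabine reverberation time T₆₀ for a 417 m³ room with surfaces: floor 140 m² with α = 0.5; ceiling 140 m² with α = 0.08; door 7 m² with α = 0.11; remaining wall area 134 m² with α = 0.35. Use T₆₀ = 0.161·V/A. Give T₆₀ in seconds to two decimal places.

0.52 s

Summing Sᵢαᵢ: 140·0.5 + 140·0.08 + 7·0.11 + 134·0.35 = 128.87 m².
T₆₀ = 0.161 × 417 / 128.87 = 0.521 s.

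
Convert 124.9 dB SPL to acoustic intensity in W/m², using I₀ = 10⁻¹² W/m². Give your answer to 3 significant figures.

I = I₀·10^(L/10) = 10⁻¹² × 10^(124.9/10) = 10^(0.490).

3.09 W/m²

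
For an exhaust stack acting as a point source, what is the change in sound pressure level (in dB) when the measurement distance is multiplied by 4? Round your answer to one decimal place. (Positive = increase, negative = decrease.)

Point-source spreading: ΔL = −20·log₁₀(r₂/r₁).
ΔL = −20·log₁₀(4) = -12.04 dB.

-12.0 dB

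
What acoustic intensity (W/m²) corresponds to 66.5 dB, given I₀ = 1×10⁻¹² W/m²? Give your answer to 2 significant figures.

4.5e-06 W/m²

L = 10·log₁₀(I/I₀) ⇒ I = I₀·10^(L/10) = 10⁻¹² × 10^6.65.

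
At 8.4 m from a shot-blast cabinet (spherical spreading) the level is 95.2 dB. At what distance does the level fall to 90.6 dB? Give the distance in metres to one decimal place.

14.3 m

The 4.6 dB drop corresponds to a distance ratio of 10^(4.6/20) for a point source.
r₂ = 8.4·10^((95.2−90.6)/20) = 8.4·10^(4.6/20) = 14.27 m.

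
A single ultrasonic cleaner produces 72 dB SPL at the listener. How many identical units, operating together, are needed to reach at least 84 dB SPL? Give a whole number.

16

The shortfall is 84 − 72 = 12.0 dB, and N units add 10·log₁₀ N, so need 10·log₁₀ N ≥ 12.0.
N ≥ 10^(12.0/10) = 15.849, so N = 16.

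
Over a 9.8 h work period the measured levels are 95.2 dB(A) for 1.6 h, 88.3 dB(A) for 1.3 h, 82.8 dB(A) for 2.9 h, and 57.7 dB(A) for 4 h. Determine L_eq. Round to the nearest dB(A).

88 dB(A)

The energy average is taken in the linear domain: L_eq = 10·log₁₀[(Σ tᵢ·10^(Lᵢ/10))/T], T = 9.8 h.
Σ tᵢ·10^(Lᵢ/10) = 1.6·10^(95.2/10) + 1.3·10^(88.3/10) + 2.9·10^(82.8/10) + 4·10^(57.7/10) = 6.732e+09.
L_eq = 10·log₁₀(6.732e+09/9.8) = 88.37 dB(A).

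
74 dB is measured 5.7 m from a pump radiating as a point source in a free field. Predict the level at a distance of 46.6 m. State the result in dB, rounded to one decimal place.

Spherical spreading from a point source gives a 20·log₁₀(r₂/r₁) drop.
L₂ = 74 − 20·log₁₀(46.6/5.7) = 74 − 18.250 = 55.75 dB.

55.7 dB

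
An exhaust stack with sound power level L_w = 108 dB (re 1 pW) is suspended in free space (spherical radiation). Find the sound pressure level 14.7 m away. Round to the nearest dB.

74 dB

L_p = L_w − 10·log₁₀(4π·r²) with r = 14.7 m.
4π·r² = 2715 m², 10·log₁₀ of that is 34.338 dB.
L_p = 108 − 34.338 = 73.66 dB.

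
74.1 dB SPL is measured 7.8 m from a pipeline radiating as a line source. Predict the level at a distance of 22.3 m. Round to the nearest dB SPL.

Cylindrical spreading from a line source gives a 10·log₁₀(r₂/r₁) drop.
L₂ = 74.1 − 10·log₁₀(22.3/7.8) = 74.1 − 4.562 = 69.54 dB SPL.

70 dB SPL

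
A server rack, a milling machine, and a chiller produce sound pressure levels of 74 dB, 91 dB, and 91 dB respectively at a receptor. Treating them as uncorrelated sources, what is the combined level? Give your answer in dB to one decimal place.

94.1 dB

Incoherent sources combine by intensity addition: L_total = 10·log₁₀(Σ 10^(L_i/10)).
Σ 10^(L/10) = 10^(74/10) + 10^(91/10) + 10^(91/10) = 2.543e+09.
L_total = 10·log₁₀(2.543e+09) = 94.05 dB.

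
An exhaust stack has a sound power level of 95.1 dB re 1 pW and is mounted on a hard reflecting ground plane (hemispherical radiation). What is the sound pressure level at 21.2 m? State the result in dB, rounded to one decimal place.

60.6 dB

Free-field hemispherical radiation: L_p = L_w − 10·log₁₀(2π·r²), r = 21.2 m.
2π·r² = 2824 m², 10·log₁₀ of that is 34.509 dB.
L_p = 95.1 − 34.509 = 60.59 dB.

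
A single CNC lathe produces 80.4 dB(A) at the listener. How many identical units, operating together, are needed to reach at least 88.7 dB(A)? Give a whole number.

7

The shortfall is 88.7 − 80.4 = 8.3 dB, and N units add 10·log₁₀ N, so need 10·log₁₀ N ≥ 8.3.
N ≥ 10^(8.3/10) = 6.761, so N = 7.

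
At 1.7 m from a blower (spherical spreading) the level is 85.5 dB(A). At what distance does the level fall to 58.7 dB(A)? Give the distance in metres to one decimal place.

37.2 m

Point-source spreading drops the level by 20·log₁₀(r₂/r₁); inverting, r₂/r₁ = 10^(ΔL/20).
r₂ = 1.7·10^((85.5−58.7)/20) = 1.7·10^(26.8/20) = 37.19 m.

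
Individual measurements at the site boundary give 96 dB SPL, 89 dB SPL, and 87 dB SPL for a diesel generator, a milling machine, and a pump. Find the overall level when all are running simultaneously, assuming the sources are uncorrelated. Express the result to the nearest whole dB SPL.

97 dB SPL

Incoherent sources combine by intensity addition: L_total = 10·log₁₀(Σ 10^(L_i/10)).
Σ 10^(L/10) = 10^(96/10) + 10^(89/10) + 10^(87/10) = 5.277e+09.
L_total = 10·log₁₀(5.277e+09) = 97.22 dB SPL.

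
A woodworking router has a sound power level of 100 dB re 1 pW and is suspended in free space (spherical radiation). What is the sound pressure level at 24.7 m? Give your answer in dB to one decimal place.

61.2 dB

The power spreads over a sphere of area 4π·r², so L_p = L_w − 10·log₁₀(4π·r²).
4π·r² = 7667 m², 10·log₁₀ of that is 38.846 dB.
L_p = 100 − 38.846 = 61.15 dB.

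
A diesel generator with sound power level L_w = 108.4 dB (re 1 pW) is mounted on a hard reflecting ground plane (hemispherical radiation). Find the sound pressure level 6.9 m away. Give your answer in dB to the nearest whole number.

84 dB

L_p = L_w − 10·log₁₀(2π·r²) with r = 6.9 m.
2π·r² = 299.1 m², 10·log₁₀ of that is 24.759 dB.
L_p = 108.4 − 24.759 = 83.64 dB.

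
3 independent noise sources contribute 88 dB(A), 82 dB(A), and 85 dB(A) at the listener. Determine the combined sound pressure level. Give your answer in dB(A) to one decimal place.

90.4 dB(A)

For uncorrelated sources the intensities add, so convert each level to linear form, sum, and take 10·log₁₀ of the total.
Σ 10^(L/10) = 10^(88/10) + 10^(82/10) + 10^(85/10) = 1.106e+09.
L_total = 10·log₁₀(1.106e+09) = 90.44 dB(A).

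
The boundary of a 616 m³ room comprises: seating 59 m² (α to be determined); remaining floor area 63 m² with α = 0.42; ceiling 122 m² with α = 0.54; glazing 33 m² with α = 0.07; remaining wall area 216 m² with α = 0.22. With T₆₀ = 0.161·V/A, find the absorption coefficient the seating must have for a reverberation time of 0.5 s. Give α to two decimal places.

0.95

Required total absorption A = 0.161·616/0.5 = 198.35 m².
Absorption from the other surfaces = 63·0.42 + 122·0.54 + 33·0.07 + 216·0.22 = 142.17 m², so the seating must supply 56.18 m² over 59 m².
α = 56.18/59 = 0.952.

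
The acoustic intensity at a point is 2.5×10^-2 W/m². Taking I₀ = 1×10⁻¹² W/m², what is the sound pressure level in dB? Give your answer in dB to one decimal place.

104.0 dB

Dividing by I₀ shifts the exponent by 12: I/I₀ = 2.5×10^10.
L = 10·(0.3979 + 10) = 103.98 dB.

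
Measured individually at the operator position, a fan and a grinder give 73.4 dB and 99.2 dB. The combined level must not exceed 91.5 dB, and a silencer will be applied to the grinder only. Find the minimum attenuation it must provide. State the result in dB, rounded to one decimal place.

Fixed contribution from the other source: Σ 10^(L/10) = 10^(73.4/10) = 2.188e+07 (73.40 dB).
To meet 91.5 dB overall, the treated grinder may contribute at most 10^(91.5/10) − 2.188e+07 = 1.391e+09, i.e. 91.43 dB.
Required insertion loss = 99.2 − 91.43 = 7.77 dB.

7.8 dB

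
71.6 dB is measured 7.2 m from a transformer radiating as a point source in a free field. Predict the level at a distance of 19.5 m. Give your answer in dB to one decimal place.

62.9 dB

Point-source attenuation: ΔL = 20·log₁₀(r₂/r₁) = 20·log₁₀(19.5/7.2) = 8.654 dB.
L₂ = 71.6 − 20·log₁₀(19.5/7.2) = 71.6 − 8.654 = 62.95 dB.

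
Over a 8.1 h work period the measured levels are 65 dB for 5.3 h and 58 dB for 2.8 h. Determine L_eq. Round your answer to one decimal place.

L_eq = 10·log₁₀[(1/T)·Σ tᵢ·10^(Lᵢ/10)] with T = 8.1 h.
Σ tᵢ·10^(Lᵢ/10) = 5.3·10^(65/10) + 2.8·10^(58/10) = 1.853e+07.
L_eq = 10·log₁₀(1.853e+07/8.1) = 63.59 dB.

63.6 dB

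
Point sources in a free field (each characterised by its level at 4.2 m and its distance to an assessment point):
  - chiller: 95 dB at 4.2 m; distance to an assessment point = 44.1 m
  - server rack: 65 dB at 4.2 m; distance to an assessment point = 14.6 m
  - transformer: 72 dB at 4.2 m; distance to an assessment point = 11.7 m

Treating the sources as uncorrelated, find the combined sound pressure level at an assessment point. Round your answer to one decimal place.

74.9 dB

Apply inverse-square spreading to bring every level to the receiver, then sum 10^(L/10).
chiller: 95 − 20·log₁₀(44.1/4.2) = 95 − 20.42 = 74.58 dB.
server rack: 65 − 20·log₁₀(14.6/4.2) = 65 − 10.82 = 54.18 dB.
transformer: 72 − 20·log₁₀(11.7/4.2) = 72 − 8.90 = 63.10 dB.
Σ 10^(L/10) = 3.099e+07 → L_total = 10·log₁₀(3.099e+07) = 74.91 dB.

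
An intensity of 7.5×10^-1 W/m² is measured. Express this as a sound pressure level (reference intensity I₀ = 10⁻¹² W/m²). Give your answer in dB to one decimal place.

118.8 dB

L = 10·log₁₀(I/I₀) = 10·log₁₀(7.5×10^-1/10⁻¹²) = 10·log₁₀(7.5×10^11).
L = 10·(0.8751 + 11) = 118.75 dB.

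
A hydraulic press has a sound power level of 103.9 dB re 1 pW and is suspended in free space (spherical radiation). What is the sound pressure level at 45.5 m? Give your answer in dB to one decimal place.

59.7 dB

Free-field spherical radiation: L_p = L_w − 10·log₁₀(4π·r²), r = 45.5 m.
4π·r² = 2.602e+04 m², 10·log₁₀ of that is 44.152 dB.
L_p = 103.9 − 44.152 = 59.75 dB.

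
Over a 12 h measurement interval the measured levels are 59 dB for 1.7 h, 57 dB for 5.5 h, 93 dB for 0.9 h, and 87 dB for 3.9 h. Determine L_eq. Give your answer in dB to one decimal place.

85.0 dB

L_eq = 10·log₁₀[(1/T)·Σ tᵢ·10^(Lᵢ/10)] with T = 12 h.
Σ tᵢ·10^(Lᵢ/10) = 1.7·10^(59/10) + 5.5·10^(57/10) + 0.9·10^(93/10) + 3.9·10^(87/10) = 3.754e+09.
L_eq = 10·log₁₀(3.754e+09/12) = 84.95 dB.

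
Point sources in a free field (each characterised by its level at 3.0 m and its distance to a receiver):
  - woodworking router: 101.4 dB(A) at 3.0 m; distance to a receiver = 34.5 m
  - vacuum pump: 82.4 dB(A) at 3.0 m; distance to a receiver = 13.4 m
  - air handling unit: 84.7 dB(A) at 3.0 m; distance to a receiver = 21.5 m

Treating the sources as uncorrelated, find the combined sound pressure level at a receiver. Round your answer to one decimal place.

Apply inverse-square spreading to bring every level to the receiver, then sum 10^(L/10).
woodworking router: 101.4 − 20·log₁₀(34.5/3.0) = 101.4 − 21.21 = 80.19 dB(A).
vacuum pump: 82.4 − 20·log₁₀(13.4/3.0) = 82.4 − 13.00 = 69.40 dB(A).
air handling unit: 84.7 − 20·log₁₀(21.5/3.0) = 84.7 − 17.11 = 67.59 dB(A).
Σ 10^(L/10) = 1.188e+08 → L_total = 10·log₁₀(1.188e+08) = 80.75 dB(A).

80.7 dB(A)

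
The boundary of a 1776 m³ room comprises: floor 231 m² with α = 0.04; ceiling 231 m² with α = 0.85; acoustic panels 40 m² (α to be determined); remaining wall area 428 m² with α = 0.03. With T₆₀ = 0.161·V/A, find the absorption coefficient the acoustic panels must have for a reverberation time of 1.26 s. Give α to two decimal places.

0.21

A = 0.161·V/T₆₀ = 0.161·1776/1.26 = 226.93 m² sabins.
Absorption from the other surfaces = 231·0.04 + 231·0.85 + 428·0.03 = 218.43 m², so the acoustic panels must supply 8.50 m² over 40 m².
α = 8.50/40 = 0.213.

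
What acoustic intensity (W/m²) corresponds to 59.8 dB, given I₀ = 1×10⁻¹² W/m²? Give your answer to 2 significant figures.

9.5e-07 W/m²

I = I₀·10^(L/10) = 10⁻¹² × 10^(59.8/10) = 10^(-6.020).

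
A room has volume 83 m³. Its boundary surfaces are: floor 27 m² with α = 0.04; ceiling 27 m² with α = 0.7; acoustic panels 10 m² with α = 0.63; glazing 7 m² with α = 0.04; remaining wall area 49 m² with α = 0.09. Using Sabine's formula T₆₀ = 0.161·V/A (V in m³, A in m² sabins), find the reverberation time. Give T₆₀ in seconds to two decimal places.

A = Σ Sᵢαᵢ = 27·0.04 + 27·0.7 + 10·0.63 + 7·0.04 + 49·0.09 = 30.97 m².
T₆₀ = 0.161·V/A = 0.161·83/30.97 = 0.431 s.

0.43 s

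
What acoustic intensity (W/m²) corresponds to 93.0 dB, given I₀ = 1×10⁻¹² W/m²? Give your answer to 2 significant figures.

L = 10·log₁₀(I/I₀) ⇒ I = I₀·10^(L/10) = 10⁻¹² × 10^9.30.

0.0020 W/m²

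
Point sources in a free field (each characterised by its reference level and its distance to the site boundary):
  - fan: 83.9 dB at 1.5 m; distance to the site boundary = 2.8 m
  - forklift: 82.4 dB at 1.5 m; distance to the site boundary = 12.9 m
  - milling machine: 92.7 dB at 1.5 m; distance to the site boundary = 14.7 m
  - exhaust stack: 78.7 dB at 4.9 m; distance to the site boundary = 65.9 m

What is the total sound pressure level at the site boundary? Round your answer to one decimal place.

Apply inverse-square spreading to bring every level to the receiver, then sum 10^(L/10).
fan: 83.9 − 20·log₁₀(2.8/1.5) = 83.9 − 5.42 = 78.48 dB.
forklift: 82.4 − 20·log₁₀(12.9/1.5) = 82.4 − 18.69 = 63.71 dB.
milling machine: 92.7 − 20·log₁₀(14.7/1.5) = 92.7 − 19.82 = 72.88 dB.
exhaust stack: 78.7 − 20·log₁₀(65.9/4.9) = 78.7 − 22.57 = 56.13 dB.
Σ 10^(L/10) = 9.260e+07 → L_total = 10·log₁₀(9.260e+07) = 79.67 dB.

79.7 dB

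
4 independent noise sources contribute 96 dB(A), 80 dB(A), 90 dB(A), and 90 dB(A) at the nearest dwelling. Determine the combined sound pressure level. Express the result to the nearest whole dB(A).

Incoherent sources combine by intensity addition: L_total = 10·log₁₀(Σ 10^(L_i/10)).
Σ 10^(L/10) = 10^(96/10) + 10^(80/10) + 10^(90/10) + 10^(90/10) = 6.081e+09.
L_total = 10·log₁₀(6.081e+09) = 97.84 dB(A).

98 dB(A)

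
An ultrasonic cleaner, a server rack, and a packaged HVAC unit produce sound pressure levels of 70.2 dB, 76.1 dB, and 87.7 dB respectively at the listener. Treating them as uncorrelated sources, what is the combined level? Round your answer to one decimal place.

88.1 dB

Incoherent sources combine by intensity addition: L_total = 10·log₁₀(Σ 10^(L_i/10)).
Σ 10^(L/10) = 10^(70.2/10) + 10^(76.1/10) + 10^(87.7/10) = 6.401e+08.
L_total = 10·log₁₀(6.401e+08) = 88.06 dB.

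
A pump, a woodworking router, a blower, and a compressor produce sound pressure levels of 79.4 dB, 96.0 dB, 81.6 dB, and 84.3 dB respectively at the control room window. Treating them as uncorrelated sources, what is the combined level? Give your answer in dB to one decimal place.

96.5 dB

Incoherent sources combine by intensity addition: L_total = 10·log₁₀(Σ 10^(L_i/10)).
Σ 10^(L/10) = 10^(79.4/10) + 10^(96.0/10) + 10^(81.6/10) + 10^(84.3/10) = 4.482e+09.
L_total = 10·log₁₀(4.482e+09) = 96.51 dB.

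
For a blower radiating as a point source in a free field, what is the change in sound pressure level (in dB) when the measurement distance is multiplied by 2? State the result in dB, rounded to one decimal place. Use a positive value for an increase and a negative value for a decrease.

A point source loses 6 dB per doubling of distance; generally ΔL = −20·log₁₀(r₂/r₁).
ΔL = −20·log₁₀(2) = -6.02 dB.

-6.0 dB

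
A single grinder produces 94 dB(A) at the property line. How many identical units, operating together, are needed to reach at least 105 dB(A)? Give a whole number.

13

Need L₁ + 10·log₁₀ N ≥ 105, i.e. log₁₀ N ≥ 1.10.
N ≥ 10^(11.0/10) = 12.589, so N = 13.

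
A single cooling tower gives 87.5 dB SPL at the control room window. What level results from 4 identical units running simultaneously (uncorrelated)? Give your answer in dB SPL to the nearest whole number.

94 dB SPL

N identical incoherent sources raise the level by 10·log₁₀ N.
L_total = 87.5 + 10·log₁₀(4) = 87.5 + 6.021 = 93.52 dB SPL.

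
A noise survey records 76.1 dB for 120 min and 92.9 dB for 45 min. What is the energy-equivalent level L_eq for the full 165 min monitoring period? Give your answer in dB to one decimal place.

Weight each interval's intensity by its duration and average over T = 165 min:
Σ tᵢ·10^(Lᵢ/10) = 120·10^(76.1/10) + 45·10^(92.9/10) = 9.263e+10.
L_eq = 10·log₁₀(9.263e+10/165) = 87.49 dB.

87.5 dB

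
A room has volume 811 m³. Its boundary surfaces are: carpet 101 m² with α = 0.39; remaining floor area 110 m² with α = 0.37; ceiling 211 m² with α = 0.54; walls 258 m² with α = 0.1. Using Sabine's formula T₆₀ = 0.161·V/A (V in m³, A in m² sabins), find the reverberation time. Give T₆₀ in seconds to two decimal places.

0.59 s

Total absorption A = 101·0.39 + 110·0.37 + 211·0.54 + 258·0.1 = 219.83 m² sabins.
T₆₀ = 0.161·V/A = 0.161·811/219.83 = 0.594 s.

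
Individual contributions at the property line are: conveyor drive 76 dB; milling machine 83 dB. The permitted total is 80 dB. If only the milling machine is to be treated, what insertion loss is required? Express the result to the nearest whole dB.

Fixed contribution from the other source: Σ 10^(L/10) = 10^(76/10) = 3.981e+07 (76.00 dB).
To meet 80 dB overall, the treated milling machine may contribute at most 10^(80/10) − 3.981e+07 = 6.019e+07, i.e. 77.80 dB.
So the milling machine must be reduced from 83 to 77.80 dB: IL = 5.20 dB.

5 dB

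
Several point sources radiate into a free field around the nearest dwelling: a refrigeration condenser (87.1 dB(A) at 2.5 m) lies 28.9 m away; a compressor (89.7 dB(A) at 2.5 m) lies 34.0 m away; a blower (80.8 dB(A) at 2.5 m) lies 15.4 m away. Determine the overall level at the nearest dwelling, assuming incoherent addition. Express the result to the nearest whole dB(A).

First find each source's level at the receiver (point-source: −20·log₁₀(r/r_ref)), then combine on an intensity basis.
refrigeration condenser: 87.1 − 20·log₁₀(28.9/2.5) = 87.1 − 21.26 = 65.84 dB(A).
compressor: 89.7 − 20·log₁₀(34.0/2.5) = 89.7 − 22.67 = 67.03 dB(A).
blower: 80.8 − 20·log₁₀(15.4/2.5) = 80.8 − 15.79 = 65.01 dB(A).
Σ 10^(L/10) = 1.205e+07 → L_total = 10·log₁₀(1.205e+07) = 70.81 dB(A).

71 dB(A)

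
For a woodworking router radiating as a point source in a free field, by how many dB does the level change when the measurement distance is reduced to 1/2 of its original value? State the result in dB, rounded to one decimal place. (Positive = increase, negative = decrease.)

With spherical spreading the level changes by −20·log₁₀(r₂/r₁).
ΔL = −20·log₁₀(0.5) = +6.02 dB.

+6.0 dB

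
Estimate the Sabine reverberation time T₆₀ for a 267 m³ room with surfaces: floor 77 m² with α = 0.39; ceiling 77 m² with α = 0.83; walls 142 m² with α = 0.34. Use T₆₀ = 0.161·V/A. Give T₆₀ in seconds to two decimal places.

A = Σ Sᵢαᵢ = 77·0.39 + 77·0.83 + 142·0.34 = 142.22 m².
T₆₀ = 0.161·V/A = 0.161·267/142.22 = 0.302 s.

0.30 s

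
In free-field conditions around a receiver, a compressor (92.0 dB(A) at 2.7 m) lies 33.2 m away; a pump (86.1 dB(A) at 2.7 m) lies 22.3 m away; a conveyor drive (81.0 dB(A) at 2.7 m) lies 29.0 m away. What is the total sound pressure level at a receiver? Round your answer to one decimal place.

72.4 dB(A)

First find each source's level at the receiver (point-source: −20·log₁₀(r/r_ref)), then combine on an intensity basis.
compressor: 92.0 − 20·log₁₀(33.2/2.7) = 92.0 − 21.80 = 70.20 dB(A).
pump: 86.1 − 20·log₁₀(22.3/2.7) = 86.1 − 18.34 = 67.76 dB(A).
conveyor drive: 81.0 − 20·log₁₀(29.0/2.7) = 81.0 − 20.62 = 60.38 dB(A).
Σ 10^(L/10) = 1.755e+07 → L_total = 10·log₁₀(1.755e+07) = 72.44 dB(A).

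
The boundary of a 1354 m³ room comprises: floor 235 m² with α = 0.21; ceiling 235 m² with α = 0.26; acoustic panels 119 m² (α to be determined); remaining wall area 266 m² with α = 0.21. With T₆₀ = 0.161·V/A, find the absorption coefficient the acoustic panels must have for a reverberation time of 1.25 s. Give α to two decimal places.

0.07

A = 0.161·V/T₆₀ = 0.161·1354/1.25 = 174.40 m² sabins.
Absorption from the other surfaces = 235·0.21 + 235·0.26 + 266·0.21 = 166.31 m², so the acoustic panels must supply 8.09 m² over 119 m².
α = 8.09/119 = 0.068.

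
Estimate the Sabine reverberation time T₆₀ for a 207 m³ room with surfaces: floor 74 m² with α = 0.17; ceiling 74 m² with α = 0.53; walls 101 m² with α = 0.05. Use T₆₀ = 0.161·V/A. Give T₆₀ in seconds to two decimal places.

A = Σ Sᵢαᵢ = 74·0.17 + 74·0.53 + 101·0.05 = 56.85 m².
T₆₀ = 0.161 × 207 / 56.85 = 0.586 s.

0.59 s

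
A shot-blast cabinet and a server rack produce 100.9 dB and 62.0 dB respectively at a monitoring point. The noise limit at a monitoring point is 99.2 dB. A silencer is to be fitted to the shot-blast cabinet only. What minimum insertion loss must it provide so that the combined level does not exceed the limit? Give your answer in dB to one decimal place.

Fixed contribution from the other source: Σ 10^(L/10) = 10^(62.0/10) = 1.585e+06 (62.00 dB).
To meet 99.2 dB overall, the treated shot-blast cabinet may contribute at most 10^(99.2/10) − 1.585e+06 = 8.316e+09, i.e. 99.20 dB.
Required insertion loss = 100.9 − 99.20 = 1.70 dB.

1.7 dB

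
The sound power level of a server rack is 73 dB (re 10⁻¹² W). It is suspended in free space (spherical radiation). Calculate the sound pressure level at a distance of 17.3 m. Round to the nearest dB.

L_p = L_w − 10·log₁₀(4π·r²) with r = 17.3 m.
4π·r² = 3761 m², 10·log₁₀ of that is 35.753 dB.
L_p = 73 − 35.753 = 37.25 dB.

37 dB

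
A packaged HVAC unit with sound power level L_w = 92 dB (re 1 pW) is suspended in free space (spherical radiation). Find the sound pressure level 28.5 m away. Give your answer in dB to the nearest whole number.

52 dB

The power spreads over a sphere of area 4π·r², so L_p = L_w − 10·log₁₀(4π·r²).
4π·r² = 1.021e+04 m², 10·log₁₀ of that is 40.089 dB.
L_p = 92 − 40.089 = 51.91 dB.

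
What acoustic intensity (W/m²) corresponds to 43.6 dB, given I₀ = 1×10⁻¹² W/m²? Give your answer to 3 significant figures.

2.29e-08 W/m²

I = I₀·10^(L/10) = 10⁻¹² × 10^(43.6/10) = 10^(-7.640).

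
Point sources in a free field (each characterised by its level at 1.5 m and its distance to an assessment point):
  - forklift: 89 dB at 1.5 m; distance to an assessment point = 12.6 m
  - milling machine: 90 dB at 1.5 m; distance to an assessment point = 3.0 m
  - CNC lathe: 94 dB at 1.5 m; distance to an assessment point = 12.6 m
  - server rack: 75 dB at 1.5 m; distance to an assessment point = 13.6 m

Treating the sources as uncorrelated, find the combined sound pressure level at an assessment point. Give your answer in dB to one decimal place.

First find each source's level at the receiver (point-source: −20·log₁₀(r/r_ref)), then combine on an intensity basis.
forklift: 89 − 20·log₁₀(12.6/1.5) = 89 − 18.49 = 70.51 dB.
milling machine: 90 − 20·log₁₀(3.0/1.5) = 90 − 6.02 = 83.98 dB.
CNC lathe: 94 − 20·log₁₀(12.6/1.5) = 94 − 18.49 = 75.51 dB.
server rack: 75 − 20·log₁₀(13.6/1.5) = 75 − 19.15 = 55.85 dB.
Σ 10^(L/10) = 2.972e+08 → L_total = 10·log₁₀(2.972e+08) = 84.73 dB.

84.7 dB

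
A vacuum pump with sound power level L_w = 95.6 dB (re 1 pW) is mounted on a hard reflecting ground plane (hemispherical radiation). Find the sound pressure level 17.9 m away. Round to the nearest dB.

Free-field hemispherical radiation: L_p = L_w − 10·log₁₀(2π·r²), r = 17.9 m.
2π·r² = 2013 m², 10·log₁₀ of that is 33.039 dB.
L_p = 95.6 − 33.039 = 62.56 dB.

63 dB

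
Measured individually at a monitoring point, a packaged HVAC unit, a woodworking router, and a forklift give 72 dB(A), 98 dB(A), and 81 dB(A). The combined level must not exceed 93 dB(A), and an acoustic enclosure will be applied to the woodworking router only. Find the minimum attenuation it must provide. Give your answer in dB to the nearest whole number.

5 dB

Fixed contribution from the other sources: Σ 10^(L/10) = 10^(72/10) + 10^(81/10) = 1.417e+08 (81.51 dB(A)).
The limit corresponds to 10^(93/10) = 1.995e+09; subtracting the fixed part leaves 1.854e+09 for the woodworking router, i.e. 92.68 dB(A).
Required insertion loss = 98 − 92.68 = 5.32 dB.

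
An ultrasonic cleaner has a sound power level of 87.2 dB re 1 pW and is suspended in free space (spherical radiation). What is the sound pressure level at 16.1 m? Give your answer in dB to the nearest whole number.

The power spreads over a sphere of area 4π·r², so L_p = L_w − 10·log₁₀(4π·r²).
4π·r² = 3257 m², 10·log₁₀ of that is 35.129 dB.
L_p = 87.2 − 35.129 = 52.07 dB.

52 dB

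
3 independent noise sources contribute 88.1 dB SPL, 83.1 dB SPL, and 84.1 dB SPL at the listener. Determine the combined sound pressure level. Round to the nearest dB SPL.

For uncorrelated sources the intensities add, so convert each level to linear form, sum, and take 10·log₁₀ of the total.
Σ 10^(L/10) = 10^(88.1/10) + 10^(83.1/10) + 10^(84.1/10) = 1.107e+09.
L_total = 10·log₁₀(1.107e+09) = 90.44 dB SPL.

90 dB SPL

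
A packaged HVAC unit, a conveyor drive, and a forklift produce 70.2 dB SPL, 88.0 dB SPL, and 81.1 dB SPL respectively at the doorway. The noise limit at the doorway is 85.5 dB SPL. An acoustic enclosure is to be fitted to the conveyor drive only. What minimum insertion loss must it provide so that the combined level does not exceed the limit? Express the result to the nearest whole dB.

Fixed contribution from the other sources: Σ 10^(L/10) = 10^(70.2/10) + 10^(81.1/10) = 1.393e+08 (81.44 dB SPL).
The limit corresponds to 10^(85.5/10) = 3.548e+08; subtracting the fixed part leaves 2.155e+08 for the conveyor drive, i.e. 83.33 dB SPL.
So the conveyor drive must be reduced from 88.0 to 83.33 dB SPL: IL = 4.67 dB.

5 dB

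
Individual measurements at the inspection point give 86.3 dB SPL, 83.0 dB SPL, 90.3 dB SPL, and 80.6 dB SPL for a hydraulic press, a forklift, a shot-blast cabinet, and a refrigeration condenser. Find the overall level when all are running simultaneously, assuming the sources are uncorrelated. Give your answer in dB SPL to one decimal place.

For uncorrelated sources the intensities add, so convert each level to linear form, sum, and take 10·log₁₀ of the total.
Σ 10^(L/10) = 10^(86.3/10) + 10^(83.0/10) + 10^(90.3/10) + 10^(80.6/10) = 1.812e+09.
L_total = 10·log₁₀(1.812e+09) = 92.58 dB SPL.

92.6 dB SPL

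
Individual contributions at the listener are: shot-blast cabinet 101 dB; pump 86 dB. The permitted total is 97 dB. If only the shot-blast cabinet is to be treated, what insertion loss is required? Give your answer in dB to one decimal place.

Everything except the shot-blast cabinet sums to 10^(86/10) = 3.981e+08 in linear terms, 86.00 dB.
To meet 97 dB overall, the treated shot-blast cabinet may contribute at most 10^(97/10) − 3.981e+08 = 4.614e+09, i.e. 96.64 dB.
Required insertion loss = 101 − 96.64 = 4.36 dB.

4.4 dB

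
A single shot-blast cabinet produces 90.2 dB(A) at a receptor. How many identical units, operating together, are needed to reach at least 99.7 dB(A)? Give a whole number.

N identical sources give L₁ + 10·log₁₀ N, so require 10·log₁₀ N ≥ 99.7 − 90.2 = 9.5 dB.
N ≥ 10^(9.5/10) = 8.913, so N = 9.

9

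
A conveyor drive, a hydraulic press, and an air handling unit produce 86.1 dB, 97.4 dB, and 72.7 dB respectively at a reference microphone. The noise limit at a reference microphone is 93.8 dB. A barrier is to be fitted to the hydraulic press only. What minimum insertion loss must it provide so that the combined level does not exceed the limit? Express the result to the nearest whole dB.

Everything except the hydraulic press sums to 10^(86.1/10) + 10^(72.7/10) = 4.260e+08 in linear terms, 86.29 dB.
The limit corresponds to 10^(93.8/10) = 2.399e+09; subtracting the fixed part leaves 1.973e+09 for the hydraulic press, i.e. 92.95 dB.
So the hydraulic press must be reduced from 97.4 to 92.95 dB: IL = 4.45 dB.

4 dB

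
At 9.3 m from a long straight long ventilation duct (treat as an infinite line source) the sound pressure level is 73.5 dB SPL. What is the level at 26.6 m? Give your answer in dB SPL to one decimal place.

68.9 dB SPL

For a line source, L₂ = L₁ − 10·log₁₀(r₂/r₁).
L₂ = 73.5 − 10·log₁₀(26.6/9.3) = 73.5 − 4.564 = 68.94 dB SPL.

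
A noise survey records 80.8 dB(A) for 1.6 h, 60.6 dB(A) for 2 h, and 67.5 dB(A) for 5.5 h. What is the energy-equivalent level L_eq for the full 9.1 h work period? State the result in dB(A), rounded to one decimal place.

Weight each interval's intensity by its duration and average over T = 9.1 h:
Σ tᵢ·10^(Lᵢ/10) = 1.6·10^(80.8/10) + 2·10^(60.6/10) + 5.5·10^(67.5/10) = 2.256e+08.
L_eq = 10·log₁₀(2.256e+08/9.1) = 73.94 dB(A).

73.9 dB(A)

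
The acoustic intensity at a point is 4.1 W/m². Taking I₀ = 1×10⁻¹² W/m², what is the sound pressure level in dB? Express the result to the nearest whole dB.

126 dB

Dividing by I₀ shifts the exponent by 12: I/I₀ = 4.1×10^12.
L = 10·(0.6128 + 12) = 126.13 dB.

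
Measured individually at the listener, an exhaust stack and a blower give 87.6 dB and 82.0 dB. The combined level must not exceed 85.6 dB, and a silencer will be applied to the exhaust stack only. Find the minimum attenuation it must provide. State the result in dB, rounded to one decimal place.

Everything except the exhaust stack sums to 10^(82.0/10) = 1.585e+08 in linear terms, 82.00 dB.
The limit corresponds to 10^(85.6/10) = 3.631e+08; subtracting the fixed part leaves 2.046e+08 for the exhaust stack, i.e. 83.11 dB.
So the exhaust stack must be reduced from 87.6 to 83.11 dB: IL = 4.49 dB.

4.5 dB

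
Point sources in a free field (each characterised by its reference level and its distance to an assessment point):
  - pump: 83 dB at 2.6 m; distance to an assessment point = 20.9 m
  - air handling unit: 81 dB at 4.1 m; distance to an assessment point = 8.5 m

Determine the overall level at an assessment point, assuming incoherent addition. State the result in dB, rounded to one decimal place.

Propagate each source to the receiver with L = L_ref − 20·log₁₀(r/r_ref), then add intensities.
pump: 83 − 20·log₁₀(20.9/2.6) = 83 − 18.10 = 64.90 dB.
air handling unit: 81 − 20·log₁₀(8.5/4.1) = 81 − 6.33 = 74.67 dB.
Σ 10^(L/10) = 3.238e+07 → L_total = 10·log₁₀(3.238e+07) = 75.10 dB.

75.1 dB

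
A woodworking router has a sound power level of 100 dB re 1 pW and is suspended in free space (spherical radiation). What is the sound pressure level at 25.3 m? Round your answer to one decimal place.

60.9 dB

The power spreads over a sphere of area 4π·r², so L_p = L_w − 10·log₁₀(4π·r²).
4π·r² = 8044 m², 10·log₁₀ of that is 39.055 dB.
L_p = 100 − 39.055 = 60.95 dB.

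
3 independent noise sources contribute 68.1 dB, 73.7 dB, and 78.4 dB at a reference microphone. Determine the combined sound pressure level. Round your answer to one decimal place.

For uncorrelated sources the intensities add, so convert each level to linear form, sum, and take 10·log₁₀ of the total.
Σ 10^(L/10) = 10^(68.1/10) + 10^(73.7/10) + 10^(78.4/10) = 9.908e+07.
L_total = 10·log₁₀(9.908e+07) = 79.96 dB.

80.0 dB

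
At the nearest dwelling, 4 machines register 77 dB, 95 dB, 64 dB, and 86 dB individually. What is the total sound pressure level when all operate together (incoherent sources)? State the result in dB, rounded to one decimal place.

95.6 dB

For uncorrelated sources the intensities add, so convert each level to linear form, sum, and take 10·log₁₀ of the total.
Σ 10^(L/10) = 10^(77/10) + 10^(95/10) + 10^(64/10) + 10^(86/10) = 3.613e+09.
L_total = 10·log₁₀(3.613e+09) = 95.58 dB.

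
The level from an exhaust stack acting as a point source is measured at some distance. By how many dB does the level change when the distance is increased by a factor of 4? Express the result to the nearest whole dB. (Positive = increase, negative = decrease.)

-12 dB

A point source loses 6 dB per doubling of distance; generally ΔL = −20·log₁₀(r₂/r₁).
ΔL = −20·log₁₀(4) = -12.04 dB.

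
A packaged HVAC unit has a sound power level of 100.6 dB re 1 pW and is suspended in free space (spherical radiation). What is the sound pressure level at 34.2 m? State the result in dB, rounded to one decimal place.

L_p = L_w − 10·log₁₀(4π·r²) with r = 34.2 m.
4π·r² = 1.47e+04 m², 10·log₁₀ of that is 41.673 dB.
L_p = 100.6 − 41.673 = 58.93 dB.

58.9 dB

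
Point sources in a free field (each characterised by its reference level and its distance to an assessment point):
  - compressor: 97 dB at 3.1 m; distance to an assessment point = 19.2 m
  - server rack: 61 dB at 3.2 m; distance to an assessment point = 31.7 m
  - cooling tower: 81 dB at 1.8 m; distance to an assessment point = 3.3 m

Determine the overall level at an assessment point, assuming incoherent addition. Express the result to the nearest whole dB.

First find each source's level at the receiver (point-source: −20·log₁₀(r/r_ref)), then combine on an intensity basis.
compressor: 97 − 20·log₁₀(19.2/3.1) = 97 − 15.84 = 81.16 dB.
server rack: 61 − 20·log₁₀(31.7/3.2) = 61 − 19.92 = 41.08 dB.
cooling tower: 81 − 20·log₁₀(3.3/1.8) = 81 − 5.26 = 75.74 dB.
Σ 10^(L/10) = 1.681e+08 → L_total = 10·log₁₀(1.681e+08) = 82.26 dB.

82 dB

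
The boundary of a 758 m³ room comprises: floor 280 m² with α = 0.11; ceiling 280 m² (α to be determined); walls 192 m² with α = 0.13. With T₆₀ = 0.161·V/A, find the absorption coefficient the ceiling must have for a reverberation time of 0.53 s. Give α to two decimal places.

A = 0.161·V/T₆₀ = 0.161·758/0.53 = 230.26 m² sabins.
Absorption from the other surfaces = 280·0.11 + 192·0.13 = 55.76 m², so the ceiling must supply 174.50 m² over 280 m².
α = 174.50/280 = 0.623.

0.62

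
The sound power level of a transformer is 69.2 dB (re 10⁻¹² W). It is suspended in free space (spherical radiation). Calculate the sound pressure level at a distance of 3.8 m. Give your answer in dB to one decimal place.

The power spreads over a sphere of area 4π·r², so L_p = L_w − 10·log₁₀(4π·r²).
4π·r² = 181.5 m², 10·log₁₀ of that is 22.588 dB.
L_p = 69.2 − 22.588 = 46.61 dB.

46.6 dB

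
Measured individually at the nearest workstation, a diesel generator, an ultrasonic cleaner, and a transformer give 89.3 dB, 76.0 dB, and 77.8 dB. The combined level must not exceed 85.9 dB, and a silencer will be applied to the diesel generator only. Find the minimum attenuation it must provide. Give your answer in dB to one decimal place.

4.7 dB

The untreated sources together contribute 10^(76.0/10) + 10^(77.8/10) = 1.001e+08, i.e. 80.00 dB.
The limit corresponds to 10^(85.9/10) = 3.890e+08; subtracting the fixed part leaves 2.890e+08 for the diesel generator, i.e. 84.61 dB.
So the diesel generator must be reduced from 89.3 to 84.61 dB: IL = 4.69 dB.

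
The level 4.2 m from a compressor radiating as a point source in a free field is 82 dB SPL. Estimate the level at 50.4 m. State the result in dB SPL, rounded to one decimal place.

Point-source attenuation: ΔL = 20·log₁₀(r₂/r₁) = 20·log₁₀(50.4/4.2) = 21.584 dB.
L₂ = 82 − 20·log₁₀(50.4/4.2) = 82 − 21.584 = 60.42 dB SPL.

60.4 dB SPL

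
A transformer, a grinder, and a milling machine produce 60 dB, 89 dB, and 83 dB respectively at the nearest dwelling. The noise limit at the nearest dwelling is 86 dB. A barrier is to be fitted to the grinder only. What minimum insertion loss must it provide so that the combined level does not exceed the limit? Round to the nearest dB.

6 dB

Fixed contribution from the other sources: Σ 10^(L/10) = 10^(60/10) + 10^(83/10) = 2.005e+08 (83.02 dB).
To meet 86 dB overall, the treated grinder may contribute at most 10^(86/10) − 2.005e+08 = 1.976e+08, i.e. 82.96 dB.
So the grinder must be reduced from 89 to 82.96 dB: IL = 6.04 dB.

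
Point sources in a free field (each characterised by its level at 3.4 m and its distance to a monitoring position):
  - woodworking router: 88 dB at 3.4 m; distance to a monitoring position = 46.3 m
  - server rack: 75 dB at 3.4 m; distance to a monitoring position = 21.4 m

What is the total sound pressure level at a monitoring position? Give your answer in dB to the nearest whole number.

66 dB

Apply inverse-square spreading to bring every level to the receiver, then sum 10^(L/10).
woodworking router: 88 − 20·log₁₀(46.3/3.4) = 88 − 22.68 = 65.32 dB.
server rack: 75 − 20·log₁₀(21.4/3.4) = 75 − 15.98 = 59.02 dB.
Σ 10^(L/10) = 4.201e+06 → L_total = 10·log₁₀(4.201e+06) = 66.23 dB.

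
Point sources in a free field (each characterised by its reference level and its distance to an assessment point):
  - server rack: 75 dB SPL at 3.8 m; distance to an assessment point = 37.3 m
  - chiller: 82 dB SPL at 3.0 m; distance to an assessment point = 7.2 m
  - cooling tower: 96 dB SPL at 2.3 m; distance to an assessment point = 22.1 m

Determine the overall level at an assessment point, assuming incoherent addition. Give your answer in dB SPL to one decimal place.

78.5 dB SPL

Propagate each source to the receiver with L = L_ref − 20·log₁₀(r/r_ref), then add intensities.
server rack: 75 − 20·log₁₀(37.3/3.8) = 75 − 19.84 = 55.16 dB SPL.
chiller: 82 − 20·log₁₀(7.2/3.0) = 82 − 7.60 = 74.40 dB SPL.
cooling tower: 96 − 20·log₁₀(22.1/2.3) = 96 − 19.65 = 76.35 dB SPL.
Σ 10^(L/10) = 7.096e+07 → L_total = 10·log₁₀(7.096e+07) = 78.51 dB SPL.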